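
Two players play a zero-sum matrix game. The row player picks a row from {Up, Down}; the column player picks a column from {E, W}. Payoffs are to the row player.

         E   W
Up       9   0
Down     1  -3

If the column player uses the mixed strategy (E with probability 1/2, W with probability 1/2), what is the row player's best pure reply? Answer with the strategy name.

Up

Expected payoff of Up: (1/2)·9 + (1/2)·0 = 9/2.
Expected payoff of Down: (1/2)·1 + (1/2)·(-3) = -1.
The largest is 9/2, so the row player's best response is Up.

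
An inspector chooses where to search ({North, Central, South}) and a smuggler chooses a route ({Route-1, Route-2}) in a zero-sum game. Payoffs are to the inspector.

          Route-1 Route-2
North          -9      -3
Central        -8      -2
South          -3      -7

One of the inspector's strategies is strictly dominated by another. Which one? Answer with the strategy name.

North

Central gives a strictly higher payoff than North against every column: -8 > -9, -2 > -3.
So North is strictly dominated and the inspector never plays it.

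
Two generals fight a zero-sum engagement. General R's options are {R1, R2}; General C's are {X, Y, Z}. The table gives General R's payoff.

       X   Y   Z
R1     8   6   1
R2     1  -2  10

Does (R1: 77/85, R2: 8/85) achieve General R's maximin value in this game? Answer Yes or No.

No

Against X this mix gives (77/85)·8 + (8/85)·1 = 624/85.
Against Y this mix gives (77/85)·6 + (8/85)·(-2) = 446/85.
Against Z this mix gives (77/85)·1 + (8/85)·10 = 157/85.
General C will play Z, holding General R to 157/85. Shifting weight toward the row that does better against Z would raise this floor (the equalizing mix achieves 62/17 against both Z and Y), so the proposed strategy is not optimal.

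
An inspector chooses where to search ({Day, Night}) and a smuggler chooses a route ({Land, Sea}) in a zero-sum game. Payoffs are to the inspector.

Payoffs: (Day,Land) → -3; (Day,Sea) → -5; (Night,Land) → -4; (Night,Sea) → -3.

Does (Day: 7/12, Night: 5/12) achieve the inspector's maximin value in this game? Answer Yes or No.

No

Against Land this mix gives (7/12)·(-3) + (5/12)·(-4) = -41/12.
Against Sea this mix gives (7/12)·(-5) + (5/12)·(-3) = -25/6.
The smuggler will play Sea, holding the inspector to -25/6. Shifting weight toward the row that does better against Sea would raise this floor (the equalizing mix achieves -11/3 against both Sea and Land), so the proposed strategy is not optimal.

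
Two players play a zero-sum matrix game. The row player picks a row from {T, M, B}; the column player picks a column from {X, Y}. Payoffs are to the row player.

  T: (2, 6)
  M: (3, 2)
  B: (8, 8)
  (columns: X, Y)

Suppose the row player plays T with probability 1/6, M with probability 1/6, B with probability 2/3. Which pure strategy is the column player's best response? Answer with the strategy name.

If the column player plays X, the row player's expected payoff is (1/6)·2 + (1/6)·3 + (2/3)·8 = 37/6.
If the column player plays Y, the row player's expected payoff is (1/6)·6 + (1/6)·2 + (2/3)·8 = 20/3.
The column player minimizes the row player's payoff; the smallest is 37/6, so the best response is X.

X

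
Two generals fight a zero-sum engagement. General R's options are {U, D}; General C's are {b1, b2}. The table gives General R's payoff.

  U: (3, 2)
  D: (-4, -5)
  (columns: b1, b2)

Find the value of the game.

2

Row minima: U → 2, D → -5; maximin = 2.
Column maxima: b1 → 3, b2 → 2; minimax = 2.
Since maximin = minimax = 2, there is a saddle point and the value is 2.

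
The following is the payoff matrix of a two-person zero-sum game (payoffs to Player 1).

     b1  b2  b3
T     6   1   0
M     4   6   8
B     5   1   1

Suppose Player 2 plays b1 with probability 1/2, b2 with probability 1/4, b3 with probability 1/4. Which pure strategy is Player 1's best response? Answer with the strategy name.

Expected payoff of T: (1/2)·6 + (1/4)·1 + (1/4)·0 = 13/4.
Expected payoff of M: (1/2)·4 + (1/4)·6 + (1/4)·8 = 11/2.
Expected payoff of B: (1/2)·5 + (1/4)·1 + (1/4)·1 = 3.
The largest is 11/2, so Player 1's best response is M.

M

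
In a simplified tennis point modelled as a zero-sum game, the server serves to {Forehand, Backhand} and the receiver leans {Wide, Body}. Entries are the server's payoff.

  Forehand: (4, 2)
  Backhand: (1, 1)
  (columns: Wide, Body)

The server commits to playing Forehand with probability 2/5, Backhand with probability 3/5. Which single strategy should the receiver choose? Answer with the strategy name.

Body

If the receiver plays Wide, the server's expected payoff is (2/5)·4 + (3/5)·1 = 11/5.
If the receiver plays Body, the server's expected payoff is (2/5)·2 + (3/5)·1 = 7/5.
The receiver minimizes the server's payoff; the smallest is 7/5, so the best response is Body.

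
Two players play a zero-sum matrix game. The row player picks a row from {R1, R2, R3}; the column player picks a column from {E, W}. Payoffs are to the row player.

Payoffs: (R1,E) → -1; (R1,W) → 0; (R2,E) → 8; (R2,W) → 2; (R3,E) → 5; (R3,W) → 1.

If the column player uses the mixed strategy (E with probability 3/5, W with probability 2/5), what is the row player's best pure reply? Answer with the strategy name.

R2

Expected payoff of R1: (3/5)·(-1) + (2/5)·0 = -3/5.
Expected payoff of R2: (3/5)·8 + (2/5)·2 = 28/5.
Expected payoff of R3: (3/5)·5 + (2/5)·1 = 17/5.
The largest is 28/5, so the row player's best response is R2.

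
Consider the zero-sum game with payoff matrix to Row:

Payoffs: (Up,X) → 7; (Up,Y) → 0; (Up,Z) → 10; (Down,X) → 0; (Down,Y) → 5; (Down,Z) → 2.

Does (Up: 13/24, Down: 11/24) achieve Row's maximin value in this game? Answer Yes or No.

No

Against X this mix gives (13/24)·7 + (11/24)·0 = 91/24.
Against Y this mix gives (13/24)·0 + (11/24)·5 = 55/24.
Against Z this mix gives (13/24)·10 + (11/24)·2 = 19/3.
Column will play Y, holding Row to 55/24. Shifting weight toward the row that does better against Y would raise this floor (the equalizing mix achieves 35/12 against both Y and X), so the proposed strategy is not optimal.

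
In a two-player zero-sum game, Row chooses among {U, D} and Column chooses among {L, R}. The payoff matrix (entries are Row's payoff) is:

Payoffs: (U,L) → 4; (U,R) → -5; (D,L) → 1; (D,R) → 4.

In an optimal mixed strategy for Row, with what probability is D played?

Row minima: U → -5, D → 1; maximin = 1.
Column maxima: L → 4, R → 4; minimax = 4.
1 ≠ 4, so there is no saddle point; optimal play is mixed.
Let Row play U with probability p. Expected payoff against L: 4p + 1(1−p) = 3p + 1; against R: (-5)p + 4(1−p) = −9p + 4.
Setting these equal: 3p + 1 = −9p + 4 ⇒ 12p = 3 ⇒ p = 1/4, and the value is (3)·(1/4) + 1 = 7/4.
For Column: with q = P(L), equating U's and D's payoffs gives 9q − 5 = −3q + 4 ⇒ q = 3/4.

3/4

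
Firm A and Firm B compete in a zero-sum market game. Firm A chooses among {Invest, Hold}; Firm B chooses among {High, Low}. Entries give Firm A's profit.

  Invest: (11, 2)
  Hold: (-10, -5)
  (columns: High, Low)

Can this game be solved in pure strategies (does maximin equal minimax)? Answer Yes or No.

Yes

Row minima: Invest → 2, Hold → -10; maximin = 2.
Column maxima: High → 11, Low → 2; minimax = 2.
maximin = minimax = 2, so a saddle point exists.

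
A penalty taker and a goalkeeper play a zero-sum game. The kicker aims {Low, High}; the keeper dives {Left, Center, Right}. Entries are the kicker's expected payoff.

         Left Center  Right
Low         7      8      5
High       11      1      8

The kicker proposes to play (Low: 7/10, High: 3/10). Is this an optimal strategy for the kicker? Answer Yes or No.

Against Left this mix gives (7/10)·7 + (3/10)·11 = 41/5.
Against Center this mix gives (7/10)·8 + (3/10)·1 = 59/10.
Against Right this mix gives (7/10)·5 + (3/10)·8 = 59/10.
All of the keeper's active replies (Center, Right) yield 59/10, and no column does worse for the kicker. The mix makes the keeper indifferent and guarantees 59/10, so it is optimal.

Yes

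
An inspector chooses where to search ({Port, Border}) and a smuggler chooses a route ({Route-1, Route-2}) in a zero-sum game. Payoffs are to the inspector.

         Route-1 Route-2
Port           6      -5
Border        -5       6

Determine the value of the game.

1/2

Row minima: Port → -5, Border → -5; maximin = -5.
Column maxima: Route-1 → 6, Route-2 → 6; minimax = 6.
-5 ≠ 6, so there is no saddle point; optimal play is mixed.
Let the inspector play Port with probability p. Expected payoff against Route-1: 6p + (-5)(1−p) = 11p − 5; against Route-2: (-5)p + 6(1−p) = −11p + 6.
Setting these equal: 11p − 5 = −11p + 6 ⇒ 22p = 11 ⇒ p = 1/2, and the value is (11)·(1/2) − 5 = 1/2.
For the smuggler: with q = P(Route-1), equating Port's and Border's payoffs gives 11q − 5 = −11q + 6 ⇒ q = 1/2.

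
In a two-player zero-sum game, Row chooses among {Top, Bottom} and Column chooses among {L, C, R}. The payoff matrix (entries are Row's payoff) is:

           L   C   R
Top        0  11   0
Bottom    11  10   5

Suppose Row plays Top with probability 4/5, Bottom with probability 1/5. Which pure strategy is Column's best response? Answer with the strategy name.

R

If Column plays L, Row's expected payoff is (4/5)·0 + (1/5)·11 = 11/5.
If Column plays C, Row's expected payoff is (4/5)·11 + (1/5)·10 = 54/5.
If Column plays R, Row's expected payoff is (4/5)·0 + (1/5)·5 = 1.
Column minimizes Row's payoff; the smallest is 1, so the best response is R.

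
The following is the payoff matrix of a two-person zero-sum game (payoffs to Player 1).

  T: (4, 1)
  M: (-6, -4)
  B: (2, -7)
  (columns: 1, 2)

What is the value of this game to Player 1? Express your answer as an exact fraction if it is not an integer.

Row minima: T → 1, M → -6, B → -7; maximin = 1.
Column maxima: 1 → 4, 2 → 1; minimax = 1.
Since maximin = minimax = 1, there is a saddle point and the value is 1.

1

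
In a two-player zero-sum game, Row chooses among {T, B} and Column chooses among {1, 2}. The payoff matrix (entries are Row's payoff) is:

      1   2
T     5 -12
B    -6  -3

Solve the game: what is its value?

Row minima: T → -12, B → -6; maximin = -6.
Column maxima: 1 → 5, 2 → -3; minimax = -3.
-6 ≠ -3, so there is no saddle point; optimal play is mixed.
Let Row play T with probability p. Expected payoff against 1: 5p + (-6)(1−p) = 11p − 6; against 2: (-12)p + (-3)(1−p) = −9p − 3.
Setting these equal: 11p − 6 = −9p − 3 ⇒ 20p = 3 ⇒ p = 3/20, and the value is (11)·(3/20) − 6 = -87/20.
For Column: with q = P(1), equating T's and B's payoffs gives 17q − 12 = −3q − 3 ⇒ q = 9/20.

-87/20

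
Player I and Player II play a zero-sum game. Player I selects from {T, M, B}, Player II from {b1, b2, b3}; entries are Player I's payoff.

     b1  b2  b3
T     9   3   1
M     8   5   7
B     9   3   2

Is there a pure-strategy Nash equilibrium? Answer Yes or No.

Row minima: T → 1, M → 5, B → 2; maximin = 5.
Column maxima: b1 → 9, b2 → 5, b3 → 7; minimax = 5.
maximin = minimax = 5, so a saddle point exists.

Yes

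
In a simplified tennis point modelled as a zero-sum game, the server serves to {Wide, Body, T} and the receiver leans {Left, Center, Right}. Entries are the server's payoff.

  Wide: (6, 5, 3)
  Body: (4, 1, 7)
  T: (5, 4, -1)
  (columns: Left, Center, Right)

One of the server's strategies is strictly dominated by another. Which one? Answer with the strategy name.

T

Wide gives a strictly higher payoff than T against every column: 6 > 5, 5 > 4, 3 > -1.
So T is strictly dominated and the server never plays it.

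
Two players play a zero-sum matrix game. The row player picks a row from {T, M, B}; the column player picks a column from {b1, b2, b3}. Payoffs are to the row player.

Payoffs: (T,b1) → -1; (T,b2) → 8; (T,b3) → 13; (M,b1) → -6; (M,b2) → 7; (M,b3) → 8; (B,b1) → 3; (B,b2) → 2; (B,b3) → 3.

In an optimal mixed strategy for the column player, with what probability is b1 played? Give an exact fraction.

3/5

Row minima: T → -1, M → -6, B → 2; maximin = 2.
Column maxima: b1 → 3, b2 → 8, b3 → 13; minimax = 3.
2 ≠ 3, so there is no saddle point; optimal play is mixed.
M is strictly dominated by T, so the row player never plays it.
b3 is strictly dominated by b2 (it gives the row player strictly more in every row), so the column player never plays it.
On the remaining 2×2 (T, B vs b1, b2):
Let the row player play T with probability p. Expected payoff against b1: (-1)p + 3(1−p) = −4p + 3; against b2: 8p + 2(1−p) = 6p + 2.
Setting these equal: −4p + 3 = 6p + 2 ⇒ −10p = -1 ⇒ p = 1/10, and the value is (-4)·(1/10) + 3 = 13/5.
For the column player: with q = P(b1), equating T's and B's payoffs gives −9q + 8 = q + 2 ⇒ q = 3/5.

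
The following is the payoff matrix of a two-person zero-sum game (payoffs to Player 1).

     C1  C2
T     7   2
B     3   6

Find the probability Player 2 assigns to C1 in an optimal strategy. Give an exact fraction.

Row minima: T → 2, B → 3; maximin = 3.
Column maxima: C1 → 7, C2 → 6; minimax = 6.
3 ≠ 6, so there is no saddle point; optimal play is mixed.
Let Player 1 play T with probability p. Expected payoff against C1: 7p + 3(1−p) = 4p + 3; against C2: 2p + 6(1−p) = −4p + 6.
Setting these equal: 4p + 3 = −4p + 6 ⇒ 8p = 3 ⇒ p = 3/8, and the value is (4)·(3/8) + 3 = 9/2.
For Player 2: with q = P(C1), equating T's and B's payoffs gives 5q + 2 = −3q + 6 ⇒ q = 1/2.

1/2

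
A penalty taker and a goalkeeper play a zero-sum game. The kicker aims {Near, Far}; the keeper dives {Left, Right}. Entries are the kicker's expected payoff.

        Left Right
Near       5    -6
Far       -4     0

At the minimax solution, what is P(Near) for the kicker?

4/15

Row minima: Near → -6, Far → -4; maximin = -4.
Column maxima: Left → 5, Right → 0; minimax = 0.
-4 ≠ 0, so there is no saddle point; optimal play is mixed.
Let the kicker play Near with probability p. Expected payoff against Left: 5p + (-4)(1−p) = 9p − 4; against Right: (-6)p + 0(1−p) = −6p.
Setting these equal: 9p − 4 = −6p ⇒ 15p = 4 ⇒ p = 4/15, and the value is (9)·(4/15) − 4 = -8/5.
For the keeper: with q = P(Left), equating Near's and Far's payoffs gives 11q − 6 = −4q ⇒ q = 2/5.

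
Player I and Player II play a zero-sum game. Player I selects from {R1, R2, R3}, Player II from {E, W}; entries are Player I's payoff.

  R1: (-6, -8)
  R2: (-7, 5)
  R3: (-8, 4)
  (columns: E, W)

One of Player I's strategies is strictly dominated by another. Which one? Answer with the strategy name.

R3

R2 gives a strictly higher payoff than R3 against every column: -7 > -8, 5 > 4.
So R3 is strictly dominated and Player I never plays it.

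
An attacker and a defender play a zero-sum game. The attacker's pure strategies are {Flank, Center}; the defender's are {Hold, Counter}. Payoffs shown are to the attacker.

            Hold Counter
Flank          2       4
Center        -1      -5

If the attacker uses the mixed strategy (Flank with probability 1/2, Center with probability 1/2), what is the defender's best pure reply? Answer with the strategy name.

If the defender plays Hold, the attacker's expected payoff is (1/2)·2 + (1/2)·(-1) = 1/2.
If the defender plays Counter, the attacker's expected payoff is (1/2)·4 + (1/2)·(-5) = -1/2.
The defender minimizes the attacker's payoff; the smallest is -1/2, so the best response is Counter.

Counter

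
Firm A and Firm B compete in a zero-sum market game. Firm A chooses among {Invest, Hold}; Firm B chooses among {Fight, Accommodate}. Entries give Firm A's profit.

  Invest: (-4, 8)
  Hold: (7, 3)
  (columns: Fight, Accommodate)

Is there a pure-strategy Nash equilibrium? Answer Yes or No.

Row minima: Invest → -4, Hold → 3; maximin = 3.
Column maxima: Fight → 7, Accommodate → 8; minimax = 7.
3 ≠ 7, so no pure-strategy equilibrium exists.

No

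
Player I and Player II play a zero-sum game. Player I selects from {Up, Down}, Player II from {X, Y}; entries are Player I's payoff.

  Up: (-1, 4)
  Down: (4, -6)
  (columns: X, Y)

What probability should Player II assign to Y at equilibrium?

1/3

Row minima: Up → -1, Down → -6; maximin = -1.
Column maxima: X → 4, Y → 4; minimax = 4.
-1 ≠ 4, so there is no saddle point; optimal play is mixed.
Let Player I play Up with probability p. Expected payoff against X: (-1)p + 4(1−p) = −5p + 4; against Y: 4p + (-6)(1−p) = 10p − 6.
Setting these equal: −5p + 4 = 10p − 6 ⇒ −15p = -10 ⇒ p = 2/3, and the value is (-5)·(2/3) + 4 = 2/3.
For Player II: with q = P(X), equating Up's and Down's payoffs gives −5q + 4 = 10q − 6 ⇒ q = 2/3.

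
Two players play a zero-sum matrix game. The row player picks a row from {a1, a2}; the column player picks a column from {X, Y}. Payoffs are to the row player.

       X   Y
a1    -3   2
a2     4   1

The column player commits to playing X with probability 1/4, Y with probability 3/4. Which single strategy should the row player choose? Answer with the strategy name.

a2

Expected payoff of a1: (1/4)·(-3) + (3/4)·2 = 3/4.
Expected payoff of a2: (1/4)·4 + (3/4)·1 = 7/4.
The largest is 7/4, so the row player's best response is a2.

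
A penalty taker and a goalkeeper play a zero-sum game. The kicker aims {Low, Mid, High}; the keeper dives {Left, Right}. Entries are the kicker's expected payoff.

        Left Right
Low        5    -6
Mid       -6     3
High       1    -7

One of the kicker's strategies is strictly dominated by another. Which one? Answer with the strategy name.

High

Low gives a strictly higher payoff than High against every column: 5 > 1, -6 > -7.
So High is strictly dominated and the kicker never plays it.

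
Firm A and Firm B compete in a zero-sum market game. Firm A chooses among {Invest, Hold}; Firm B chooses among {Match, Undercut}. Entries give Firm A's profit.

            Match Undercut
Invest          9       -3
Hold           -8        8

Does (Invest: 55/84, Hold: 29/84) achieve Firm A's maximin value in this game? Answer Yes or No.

No

Against Match this mix gives (55/84)·9 + (29/84)·(-8) = 263/84.
Against Undercut this mix gives (55/84)·(-3) + (29/84)·8 = 67/84.
Firm B will play Undercut, holding Firm A to 67/84. Shifting weight toward the row that does better against Undercut would raise this floor (the equalizing mix achieves 12/7 against both Undercut and Match), so the proposed strategy is not optimal.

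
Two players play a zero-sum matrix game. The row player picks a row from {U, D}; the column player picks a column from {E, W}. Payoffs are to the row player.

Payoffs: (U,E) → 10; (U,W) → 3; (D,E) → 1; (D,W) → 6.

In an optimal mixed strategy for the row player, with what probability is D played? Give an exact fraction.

7/12

Row minima: U → 3, D → 1; maximin = 3.
Column maxima: E → 10, W → 6; minimax = 6.
3 ≠ 6, so there is no saddle point; optimal play is mixed.
Let the row player play U with probability p. Expected payoff against E: 10p + 1(1−p) = 9p + 1; against W: 3p + 6(1−p) = −3p + 6.
Setting these equal: 9p + 1 = −3p + 6 ⇒ 12p = 5 ⇒ p = 5/12, and the value is (9)·(5/12) + 1 = 19/4.
For the column player: with q = P(E), equating U's and D's payoffs gives 7q + 3 = −5q + 6 ⇒ q = 1/4.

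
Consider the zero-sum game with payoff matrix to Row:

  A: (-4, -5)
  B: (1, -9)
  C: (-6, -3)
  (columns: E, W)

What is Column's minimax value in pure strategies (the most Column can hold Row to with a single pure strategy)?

Column maxima: E → 1, W → -3.
The smallest of these is -3.

-3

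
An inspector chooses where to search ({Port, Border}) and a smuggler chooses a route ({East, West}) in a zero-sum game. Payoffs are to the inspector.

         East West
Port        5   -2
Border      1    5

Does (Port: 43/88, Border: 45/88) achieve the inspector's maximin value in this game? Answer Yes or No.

Against East this mix gives (43/88)·5 + (45/88)·1 = 65/22.
Against West this mix gives (43/88)·(-2) + (45/88)·5 = 139/88.
The smuggler will play West, holding the inspector to 139/88. Shifting weight toward the row that does better against West would raise this floor (the equalizing mix achieves 27/11 against both West and East), so the proposed strategy is not optimal.

No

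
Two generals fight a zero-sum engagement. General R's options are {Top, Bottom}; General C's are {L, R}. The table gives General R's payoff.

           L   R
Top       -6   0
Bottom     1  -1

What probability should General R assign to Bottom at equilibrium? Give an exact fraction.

3/4

Row minima: Top → -6, Bottom → -1; maximin = -1.
Column maxima: L → 1, R → 0; minimax = 0.
-1 ≠ 0, so there is no saddle point; optimal play is mixed.
Let General R play Top with probability p. Expected payoff against L: (-6)p + 1(1−p) = −7p + 1; against R: 0p + (-1)(1−p) = p − 1.
Setting these equal: −7p + 1 = p − 1 ⇒ −8p = -2 ⇒ p = 1/4, and the value is (-7)·(1/4) + 1 = -3/4.
For General C: with q = P(L), equating Top's and Bottom's payoffs gives −6q = 2q − 1 ⇒ q = 1/8.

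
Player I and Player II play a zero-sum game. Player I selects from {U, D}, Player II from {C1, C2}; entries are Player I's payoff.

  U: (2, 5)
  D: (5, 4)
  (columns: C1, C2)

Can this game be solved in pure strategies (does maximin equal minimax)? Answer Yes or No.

No

Row minima: U → 2, D → 4; maximin = 4.
Column maxima: C1 → 5, C2 → 5; minimax = 5.
4 ≠ 5, so no pure-strategy equilibrium exists.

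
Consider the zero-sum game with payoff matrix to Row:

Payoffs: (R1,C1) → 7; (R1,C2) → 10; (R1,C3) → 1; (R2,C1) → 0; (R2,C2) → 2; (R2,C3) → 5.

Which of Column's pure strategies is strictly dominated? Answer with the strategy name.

C1 holds Row's payoff strictly below C2 in every row: 7 < 10, 0 < 2.
So C2 is strictly dominated for Column.

C2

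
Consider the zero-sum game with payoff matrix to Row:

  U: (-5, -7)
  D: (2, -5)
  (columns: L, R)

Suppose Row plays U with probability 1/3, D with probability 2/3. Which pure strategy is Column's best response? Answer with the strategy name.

If Column plays L, Row's expected payoff is (1/3)·(-5) + (2/3)·2 = -1/3.
If Column plays R, Row's expected payoff is (1/3)·(-7) + (2/3)·(-5) = -17/3.
Column minimizes Row's payoff; the smallest is -17/3, so the best response is R.

R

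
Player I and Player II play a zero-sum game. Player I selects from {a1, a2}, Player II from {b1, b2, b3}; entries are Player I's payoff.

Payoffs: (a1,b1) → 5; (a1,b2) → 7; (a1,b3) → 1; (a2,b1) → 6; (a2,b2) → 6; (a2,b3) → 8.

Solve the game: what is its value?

6

Row minima: a1 → 1, a2 → 6; maximin = 6.
Column maxima: b1 → 6, b2 → 7, b3 → 8; minimax = 6.
Since maximin = minimax = 6, there is a saddle point and the value is 6.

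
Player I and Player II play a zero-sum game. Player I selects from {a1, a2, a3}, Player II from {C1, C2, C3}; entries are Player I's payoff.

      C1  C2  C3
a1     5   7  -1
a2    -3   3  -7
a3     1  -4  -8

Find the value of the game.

-1

Row minima: a1 → -1, a2 → -7, a3 → -8; maximin = -1.
Column maxima: C1 → 5, C2 → 7, C3 → -1; minimax = -1.
Since maximin = minimax = -1, there is a saddle point and the value is -1.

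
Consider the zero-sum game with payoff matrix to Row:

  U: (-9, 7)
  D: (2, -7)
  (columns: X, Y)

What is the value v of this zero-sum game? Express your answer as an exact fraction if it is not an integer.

Row minima: U → -9, D → -7; maximin = -7.
Column maxima: X → 2, Y → 7; minimax = 2.
-7 ≠ 2, so there is no saddle point; optimal play is mixed.
Let Row play U with probability p. Expected payoff against X: (-9)p + 2(1−p) = −11p + 2; against Y: 7p + (-7)(1−p) = 14p − 7.
Setting these equal: −11p + 2 = 14p − 7 ⇒ −25p = -9 ⇒ p = 9/25, and the value is (-11)·(9/25) + 2 = -49/25.
For Column: with q = P(X), equating U's and D's payoffs gives −16q + 7 = 9q − 7 ⇒ q = 14/25.

-49/25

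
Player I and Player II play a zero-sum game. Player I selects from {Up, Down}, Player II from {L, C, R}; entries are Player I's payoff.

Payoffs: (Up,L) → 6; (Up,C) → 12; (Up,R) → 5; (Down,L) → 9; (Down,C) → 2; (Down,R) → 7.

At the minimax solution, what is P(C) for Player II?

Row minima: Up → 5, Down → 2; maximin = 5.
Column maxima: L → 9, C → 12, R → 7; minimax = 7.
5 ≠ 7, so there is no saddle point; optimal play is mixed.
L is strictly dominated by R (it gives Player I strictly more in every row), so Player II never plays it.
On the remaining 2×2 (Up, Down vs C, R):
Let Player I play Up with probability p. Expected payoff against C: 12p + 2(1−p) = 10p + 2; against R: 5p + 7(1−p) = −2p + 7.
Setting these equal: 10p + 2 = −2p + 7 ⇒ 12p = 5 ⇒ p = 5/12, and the value is (10)·(5/12) + 2 = 37/6.
For Player II: with q = P(C), equating Up's and Down's payoffs gives 7q + 5 = −5q + 7 ⇒ q = 1/6.

1/6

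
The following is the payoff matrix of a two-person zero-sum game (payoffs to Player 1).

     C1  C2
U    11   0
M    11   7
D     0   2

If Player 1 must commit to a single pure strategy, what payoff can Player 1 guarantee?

Row minima: U → 0, M → 7, D → 0.
The best of these is 7.

7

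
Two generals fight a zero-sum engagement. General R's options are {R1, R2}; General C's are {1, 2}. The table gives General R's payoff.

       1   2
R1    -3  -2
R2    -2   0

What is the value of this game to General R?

-2

Row minima: R1 → -3, R2 → -2; maximin = -2.
Column maxima: 1 → -2, 2 → 0; minimax = -2.
Since maximin = minimax = -2, there is a saddle point and the value is -2.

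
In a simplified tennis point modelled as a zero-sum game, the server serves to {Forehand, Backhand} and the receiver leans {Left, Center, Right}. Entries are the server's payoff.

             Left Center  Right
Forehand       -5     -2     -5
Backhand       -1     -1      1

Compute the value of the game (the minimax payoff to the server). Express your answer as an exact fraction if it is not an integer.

Row minima: Forehand → -5, Backhand → -1; maximin = -1.
Column maxima: Left → -1, Center → -1, Right → 1; minimax = -1.
Since maximin = minimax = -1, there is a saddle point and the value is -1.

-1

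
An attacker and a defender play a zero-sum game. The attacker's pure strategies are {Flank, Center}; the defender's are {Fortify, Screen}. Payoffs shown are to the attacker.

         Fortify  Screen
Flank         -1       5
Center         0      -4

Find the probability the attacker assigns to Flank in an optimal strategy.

2/5

Row minima: Flank → -1, Center → -4; maximin = -1.
Column maxima: Fortify → 0, Screen → 5; minimax = 0.
-1 ≠ 0, so there is no saddle point; optimal play is mixed.
Let the attacker play Flank with probability p. Expected payoff against Fortify: (-1)p + 0(1−p) = −p; against Screen: 5p + (-4)(1−p) = 9p − 4.
Setting these equal: −p = 9p − 4 ⇒ −10p = -4 ⇒ p = 2/5, and the value is (-1)·(2/5) = -2/5.
For the defender: with q = P(Fortify), equating Flank's and Center's payoffs gives −6q + 5 = 4q − 4 ⇒ q = 9/10.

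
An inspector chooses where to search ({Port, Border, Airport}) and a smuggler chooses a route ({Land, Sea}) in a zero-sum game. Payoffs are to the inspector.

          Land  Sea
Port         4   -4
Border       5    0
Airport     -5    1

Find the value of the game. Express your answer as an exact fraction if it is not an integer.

5/11

Row minima: Port → -4, Border → 0, Airport → -5; maximin = 0.
Column maxima: Land → 5, Sea → 1; minimax = 1.
0 ≠ 1, so there is no saddle point; optimal play is mixed.
Port is strictly dominated by Border, so the inspector never plays it.
On the remaining 2×2 (Border, Airport vs Land, Sea):
Let the inspector play Border with probability p. Expected payoff against Land: 5p + (-5)(1−p) = 10p − 5; against Sea: 0p + 1(1−p) = −p + 1.
Setting these equal: 10p − 5 = −p + 1 ⇒ 11p = 6 ⇒ p = 6/11, and the value is (10)·(6/11) − 5 = 5/11.
For the smuggler: with q = P(Land), equating Border's and Airport's payoffs gives 5q = −6q + 1 ⇒ q = 1/11.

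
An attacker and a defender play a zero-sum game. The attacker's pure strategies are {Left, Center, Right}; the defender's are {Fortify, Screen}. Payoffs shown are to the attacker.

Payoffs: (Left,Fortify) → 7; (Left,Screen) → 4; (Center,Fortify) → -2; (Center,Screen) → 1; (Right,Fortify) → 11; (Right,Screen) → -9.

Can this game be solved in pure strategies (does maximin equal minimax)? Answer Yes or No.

Yes

Row minima: Left → 4, Center → -2, Right → -9; maximin = 4.
Column maxima: Fortify → 11, Screen → 4; minimax = 4.
maximin = minimax = 4, so a saddle point exists.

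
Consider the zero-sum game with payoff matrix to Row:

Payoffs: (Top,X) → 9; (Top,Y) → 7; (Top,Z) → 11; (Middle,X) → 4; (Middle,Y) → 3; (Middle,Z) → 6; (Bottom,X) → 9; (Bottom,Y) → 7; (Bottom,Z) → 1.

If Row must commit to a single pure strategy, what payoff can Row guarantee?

Row minima: Top → 7, Middle → 3, Bottom → 1.
The best of these is 7.

7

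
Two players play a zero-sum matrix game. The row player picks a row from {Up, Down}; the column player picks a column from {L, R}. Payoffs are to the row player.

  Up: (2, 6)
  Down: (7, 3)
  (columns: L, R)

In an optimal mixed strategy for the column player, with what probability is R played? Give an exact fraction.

5/8

Row minima: Up → 2, Down → 3; maximin = 3.
Column maxima: L → 7, R → 6; minimax = 6.
3 ≠ 6, so there is no saddle point; optimal play is mixed.
Let the row player play Up with probability p. Expected payoff against L: 2p + 7(1−p) = −5p + 7; against R: 6p + 3(1−p) = 3p + 3.
Setting these equal: −5p + 7 = 3p + 3 ⇒ −8p = -4 ⇒ p = 1/2, and the value is (-5)·(1/2) + 7 = 9/2.
For the column player: with q = P(L), equating Up's and Down's payoffs gives −4q + 6 = 4q + 3 ⇒ q = 3/8.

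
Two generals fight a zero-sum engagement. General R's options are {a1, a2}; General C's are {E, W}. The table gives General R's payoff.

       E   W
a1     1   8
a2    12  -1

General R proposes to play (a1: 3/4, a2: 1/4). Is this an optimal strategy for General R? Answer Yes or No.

Against E this mix gives (3/4)·1 + (1/4)·12 = 15/4.
Against W this mix gives (3/4)·8 + (1/4)·(-1) = 23/4.
General C will play E, holding General R to 15/4. Shifting weight toward the row that does better against E would raise this floor (the equalizing mix achieves 97/20 against both E and W), so the proposed strategy is not optimal.

No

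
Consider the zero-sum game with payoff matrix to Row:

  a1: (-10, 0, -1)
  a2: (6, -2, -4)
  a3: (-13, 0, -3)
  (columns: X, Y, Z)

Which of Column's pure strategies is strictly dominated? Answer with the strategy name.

Y

Z holds Row's payoff strictly below Y in every row: -1 < 0, -4 < -2, -3 < 0.
So Y is strictly dominated for Column.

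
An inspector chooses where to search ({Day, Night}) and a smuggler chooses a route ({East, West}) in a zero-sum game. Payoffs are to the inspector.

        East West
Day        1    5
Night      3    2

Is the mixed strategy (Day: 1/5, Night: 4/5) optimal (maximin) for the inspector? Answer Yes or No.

Against East this mix gives (1/5)·1 + (4/5)·3 = 13/5.
Against West this mix gives (1/5)·5 + (4/5)·2 = 13/5.
All of the smuggler's active replies (East, West) yield 13/5, and no column does worse for the inspector. The mix makes the smuggler indifferent and guarantees 13/5, so it is optimal.

Yes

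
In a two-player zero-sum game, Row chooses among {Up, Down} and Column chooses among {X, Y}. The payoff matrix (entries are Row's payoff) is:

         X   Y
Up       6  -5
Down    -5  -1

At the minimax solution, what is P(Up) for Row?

4/15

Row minima: Up → -5, Down → -5; maximin = -5.
Column maxima: X → 6, Y → -1; minimax = -1.
-5 ≠ -1, so there is no saddle point; optimal play is mixed.
Let Row play Up with probability p. Expected payoff against X: 6p + (-5)(1−p) = 11p − 5; against Y: (-5)p + (-1)(1−p) = −4p − 1.
Setting these equal: 11p − 5 = −4p − 1 ⇒ 15p = 4 ⇒ p = 4/15, and the value is (11)·(4/15) − 5 = -31/15.
For Column: with q = P(X), equating Up's and Down's payoffs gives 11q − 5 = −4q − 1 ⇒ q = 4/15.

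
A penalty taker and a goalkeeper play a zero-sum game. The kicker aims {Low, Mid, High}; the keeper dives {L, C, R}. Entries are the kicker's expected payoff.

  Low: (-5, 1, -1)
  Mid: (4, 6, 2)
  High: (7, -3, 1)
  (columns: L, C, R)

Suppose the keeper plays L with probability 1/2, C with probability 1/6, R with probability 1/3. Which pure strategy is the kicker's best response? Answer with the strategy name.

Mid

Expected payoff of Low: (1/2)·(-5) + (1/6)·1 + (1/3)·(-1) = -8/3.
Expected payoff of Mid: (1/2)·4 + (1/6)·6 + (1/3)·2 = 11/3.
Expected payoff of High: (1/2)·7 + (1/6)·(-3) + (1/3)·1 = 10/3.
The largest is 11/3, so the kicker's best response is Mid.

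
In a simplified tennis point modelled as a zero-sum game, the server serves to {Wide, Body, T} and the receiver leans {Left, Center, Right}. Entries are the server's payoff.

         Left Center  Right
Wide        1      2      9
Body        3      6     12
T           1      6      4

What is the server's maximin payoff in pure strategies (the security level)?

3

Row minima: Wide → 1, Body → 3, T → 1.
The best of these is 3.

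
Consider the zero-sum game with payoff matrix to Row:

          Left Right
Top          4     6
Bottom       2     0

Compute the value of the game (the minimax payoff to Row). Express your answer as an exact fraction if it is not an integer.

4

Row minima: Top → 4, Bottom → 0; maximin = 4.
Column maxima: Left → 4, Right → 6; minimax = 4.
Since maximin = minimax = 4, there is a saddle point and the value is 4.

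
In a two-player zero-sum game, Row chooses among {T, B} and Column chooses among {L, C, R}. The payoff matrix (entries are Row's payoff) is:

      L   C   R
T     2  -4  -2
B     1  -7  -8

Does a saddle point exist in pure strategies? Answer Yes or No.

Row minima: T → -4, B → -8; maximin = -4.
Column maxima: L → 2, C → -4, R → -2; minimax = -4.
maximin = minimax = -4, so a saddle point exists.

Yes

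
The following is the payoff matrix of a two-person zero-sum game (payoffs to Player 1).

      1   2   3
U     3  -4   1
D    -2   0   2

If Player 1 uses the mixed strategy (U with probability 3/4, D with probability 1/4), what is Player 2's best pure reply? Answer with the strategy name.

2

If Player 2 plays 1, Player 1's expected payoff is (3/4)·3 + (1/4)·(-2) = 7/4.
If Player 2 plays 2, Player 1's expected payoff is (3/4)·(-4) + (1/4)·0 = -3.
If Player 2 plays 3, Player 1's expected payoff is (3/4)·1 + (1/4)·2 = 5/4.
Player 2 minimizes Player 1's payoff; the smallest is -3, so the best response is 2.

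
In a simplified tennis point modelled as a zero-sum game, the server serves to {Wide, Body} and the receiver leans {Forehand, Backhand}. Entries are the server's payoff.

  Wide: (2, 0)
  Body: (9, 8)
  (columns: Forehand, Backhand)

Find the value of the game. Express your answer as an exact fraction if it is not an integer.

8

Row minima: Wide → 0, Body → 8; maximin = 8.
Column maxima: Forehand → 9, Backhand → 8; minimax = 8.
Since maximin = minimax = 8, there is a saddle point and the value is 8.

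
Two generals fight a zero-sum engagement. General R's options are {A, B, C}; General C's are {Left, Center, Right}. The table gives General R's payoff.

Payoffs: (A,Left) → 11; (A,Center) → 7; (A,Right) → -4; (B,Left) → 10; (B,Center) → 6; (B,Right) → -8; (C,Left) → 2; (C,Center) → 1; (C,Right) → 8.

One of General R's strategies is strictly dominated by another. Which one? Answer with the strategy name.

B

A gives a strictly higher payoff than B against every column: 11 > 10, 7 > 6, -4 > -8.
So B is strictly dominated and General R never plays it.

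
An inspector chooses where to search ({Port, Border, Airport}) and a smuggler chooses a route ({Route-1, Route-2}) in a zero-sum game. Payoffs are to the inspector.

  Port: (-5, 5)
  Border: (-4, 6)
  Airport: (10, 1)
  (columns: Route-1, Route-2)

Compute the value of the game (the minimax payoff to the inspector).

64/19

Row minima: Port → -5, Border → -4, Airport → 1; maximin = 1.
Column maxima: Route-1 → 10, Route-2 → 6; minimax = 6.
1 ≠ 6, so there is no saddle point; optimal play is mixed.
Port is strictly dominated by Border, so the inspector never plays it.
On the remaining 2×2 (Border, Airport vs Route-1, Route-2):
Let the inspector play Border with probability p. Expected payoff against Route-1: (-4)p + 10(1−p) = −14p + 10; against Route-2: 6p + 1(1−p) = 5p + 1.
Setting these equal: −14p + 10 = 5p + 1 ⇒ −19p = -9 ⇒ p = 9/19, and the value is (-14)·(9/19) + 10 = 64/19.
For the smuggler: with q = P(Route-1), equating Border's and Airport's payoffs gives −10q + 6 = 9q + 1 ⇒ q = 5/19.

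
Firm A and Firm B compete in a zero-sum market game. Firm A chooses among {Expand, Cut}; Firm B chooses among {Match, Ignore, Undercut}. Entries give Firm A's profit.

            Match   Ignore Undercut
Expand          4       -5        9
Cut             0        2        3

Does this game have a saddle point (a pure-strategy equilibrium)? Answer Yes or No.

Row minima: Expand → -5, Cut → 0; maximin = 0.
Column maxima: Match → 4, Ignore → 2, Undercut → 9; minimax = 2.
0 ≠ 2, so no pure-strategy equilibrium exists.

No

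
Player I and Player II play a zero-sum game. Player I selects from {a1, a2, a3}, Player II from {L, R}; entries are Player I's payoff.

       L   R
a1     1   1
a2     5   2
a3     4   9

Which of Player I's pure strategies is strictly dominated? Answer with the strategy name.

a2 gives a strictly higher payoff than a1 against every column: 5 > 1, 2 > 1.
So a1 is strictly dominated and Player I never plays it.

a1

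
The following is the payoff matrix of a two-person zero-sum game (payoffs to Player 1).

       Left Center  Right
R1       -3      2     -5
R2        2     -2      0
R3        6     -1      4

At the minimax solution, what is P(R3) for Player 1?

Row minima: R1 → -5, R2 → -2, R3 → -1; maximin = -1.
Column maxima: Left → 6, Center → 2, Right → 4; minimax = 2.
-1 ≠ 2, so there is no saddle point; optimal play is mixed.
R2 is strictly dominated by R3, so Player 1 never plays it.
Left is strictly dominated by Right (it gives Player 1 strictly more in every row), so Player 2 never plays it.
On the remaining 2×2 (R1, R3 vs Center, Right):
Let Player 1 play R1 with probability p. Expected payoff against Center: 2p + (-1)(1−p) = 3p − 1; against Right: (-5)p + 4(1−p) = −9p + 4.
Setting these equal: 3p − 1 = −9p + 4 ⇒ 12p = 5 ⇒ p = 5/12, and the value is (3)·(5/12) − 1 = 1/4.
For Player 2: with q = P(Center), equating R1's and R3's payoffs gives 7q − 5 = −5q + 4 ⇒ q = 3/4.

7/12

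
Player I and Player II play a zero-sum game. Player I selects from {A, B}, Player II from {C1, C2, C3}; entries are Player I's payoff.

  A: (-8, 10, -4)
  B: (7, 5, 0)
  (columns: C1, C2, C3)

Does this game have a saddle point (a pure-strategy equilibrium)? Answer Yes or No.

Yes

Row minima: A → -8, B → 0; maximin = 0.
Column maxima: C1 → 7, C2 → 10, C3 → 0; minimax = 0.
maximin = minimax = 0, so a saddle point exists.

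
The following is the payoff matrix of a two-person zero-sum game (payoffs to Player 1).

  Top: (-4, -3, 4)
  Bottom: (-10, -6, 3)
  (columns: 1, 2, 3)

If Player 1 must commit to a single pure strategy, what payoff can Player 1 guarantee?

Row minima: Top → -4, Bottom → -10.
The best of these is -4.

-4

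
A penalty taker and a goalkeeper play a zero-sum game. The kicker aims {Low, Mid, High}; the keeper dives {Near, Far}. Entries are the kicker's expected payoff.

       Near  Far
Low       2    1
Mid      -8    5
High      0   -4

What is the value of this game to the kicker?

Row minima: Low → 1, Mid → -8, High → -4; maximin = 1.
Column maxima: Near → 2, Far → 5; minimax = 2.
1 ≠ 2, so there is no saddle point; optimal play is mixed.
High is strictly dominated by Low, so the kicker never plays it.
On the remaining 2×2 (Low, Mid vs Near, Far):
Let the kicker play Low with probability p. Expected payoff against Near: 2p + (-8)(1−p) = 10p − 8; against Far: 1p + 5(1−p) = −4p + 5.
Setting these equal: 10p − 8 = −4p + 5 ⇒ 14p = 13 ⇒ p = 13/14, and the value is (10)·(13/14) − 8 = 9/7.
For the keeper: with q = P(Near), equating Low's and Mid's payoffs gives q + 1 = −13q + 5 ⇒ q = 2/7.

9/7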